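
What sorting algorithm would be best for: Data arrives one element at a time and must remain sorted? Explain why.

Best choice: Insertion sort
Reason: Insertion sort naturally handles online/streaming input by inserting each new element into sorted position


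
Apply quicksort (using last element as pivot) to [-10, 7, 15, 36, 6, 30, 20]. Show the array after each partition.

Partition 1: pivot=20 at index 4 -> [-10, 7, 15, 6, 20, 30, 36]
Partition 2: pivot=6 at index 1 -> [-10, 6, 15, 7, 20, 30, 36]
Partition 3: pivot=7 at index 2 -> [-10, 6, 7, 15, 20, 30, 36]
Partition 4: pivot=36 at index 6 -> [-10, 6, 7, 15, 20, 30, 36]


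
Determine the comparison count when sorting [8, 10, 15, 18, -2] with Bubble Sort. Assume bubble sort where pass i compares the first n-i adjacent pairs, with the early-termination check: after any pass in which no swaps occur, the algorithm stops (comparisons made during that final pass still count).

Pass 1: compare adjacent pairs (0,1)..(3,4) = 4 comparison(s), 1 swap(s) -> [8, 10, 15, -2, 18]
Pass 2: compare adjacent pairs (0,1)..(2,3) = 3 comparison(s), 1 swap(s) -> [8, 10, -2, 15, 18]
Pass 3: compare adjacent pairs (0,1)..(1,2) = 2 comparison(s), 1 swap(s) -> [8, -2, 10, 15, 18]
Pass 4: compare adjacent pairs (0,1)..(0,1) = 1 comparison(s), 1 swap(s) -> [-2, 8, 10, 15, 18]
Every pass made at least one swap, so all n-1 passes run.
Total comparisons: 4 + 3 + 2 + 1 = 10


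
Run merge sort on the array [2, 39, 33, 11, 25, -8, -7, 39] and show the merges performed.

Divide and conquer:
  Merge [2] + [39] -> [2, 39]
  Merge [33] + [11] -> [11, 33]
  Merge [2, 39] + [11, 33] -> [2, 11, 33, 39]
  Merge [25] + [-8] -> [-8, 25]
  Merge [-7] + [39] -> [-7, 39]
  Merge [-8, 25] + [-7, 39] -> [-8, -7, 25, 39]
  Merge [2, 11, 33, 39] + [-8, -7, 25, 39] -> [-8, -7, 2, 11, 25, 33, 39, 39]


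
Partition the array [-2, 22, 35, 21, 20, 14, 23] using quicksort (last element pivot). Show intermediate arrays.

Partition 1: pivot=23 at index 5 -> [-2, 22, 21, 20, 14, 23, 35]
Partition 2: pivot=14 at index 1 -> [-2, 14, 21, 20, 22, 23, 35]
Partition 3: pivot=22 at index 4 -> [-2, 14, 21, 20, 22, 23, 35]
Partition 4: pivot=20 at index 2 -> [-2, 14, 20, 21, 22, 23, 35]


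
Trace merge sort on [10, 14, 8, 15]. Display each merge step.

Divide and conquer:
  Merge [10] + [14] -> [10, 14]
  Merge [8] + [15] -> [8, 15]
  Merge [10, 14] + [8, 15] -> [8, 10, 14, 15]


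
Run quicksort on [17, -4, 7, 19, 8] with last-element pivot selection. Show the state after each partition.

Partition 1: pivot=8 at index 2 -> [-4, 7, 8, 19, 17]
Partition 2: pivot=7 at index 1 -> [-4, 7, 8, 19, 17]
Partition 3: pivot=17 at index 3 -> [-4, 7, 8, 17, 19]


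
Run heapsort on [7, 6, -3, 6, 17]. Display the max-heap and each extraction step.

Build heap: [17, 7, -3, 6, 6]
Extract 17: [7, 6, -3, 6, 17]
Extract 7: [6, 6, -3, 7, 17]
Extract 6: [6, -3, 6, 7, 17]
Extract 6: [-3, 6, 6, 7, 17]


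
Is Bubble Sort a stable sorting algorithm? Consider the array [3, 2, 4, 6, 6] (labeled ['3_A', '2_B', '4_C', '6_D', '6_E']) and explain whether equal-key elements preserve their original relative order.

Trace Bubble Sort on the labeled array (the key is the number; the letter only tracks identity):
  After pass 1: [2_B, 3_A, 4_C, 6_D, 6_E]
  After pass 2: [2_B, 3_A, 4_C, 6_D, 6_E] (no swaps, done)
Final order: [2_B, 3_A, 4_C, 6_D, 6_E]
Equal keys:
  value 6: originally 6_D, 6_E; after sorting 6_D, 6_E -> order preserved
All equal keys kept their original relative order. Bubble Sort is stable: it only swaps adjacent elements when the left one is strictly greater, so equal keys never move past each other.
Answer: Stable


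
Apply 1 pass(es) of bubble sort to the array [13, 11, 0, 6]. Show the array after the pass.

After pass 1: [11, 0, 6, 13] (3 swaps)
Total swaps: 3


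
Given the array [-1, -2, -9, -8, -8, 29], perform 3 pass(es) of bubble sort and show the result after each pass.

After pass 1: [-2, -9, -8, -8, -1, 29] (4 swaps)
After pass 2: [-9, -8, -8, -2, -1, 29] (3 swaps)
After pass 3: [-9, -8, -8, -2, -1, 29] (0 swaps)
Total swaps: 7


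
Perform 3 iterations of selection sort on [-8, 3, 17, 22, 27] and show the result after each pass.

Pass 1: Select minimum -8 at index 0, swap -> [-8, 3, 17, 22, 27]
Pass 2: Select minimum 3 at index 1, swap -> [-8, 3, 17, 22, 27]
Pass 3: Select minimum 17 at index 2, swap -> [-8, 3, 17, 22, 27]


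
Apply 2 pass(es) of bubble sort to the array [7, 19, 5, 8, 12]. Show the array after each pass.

After pass 1: [7, 5, 8, 12, 19] (3 swaps)
After pass 2: [5, 7, 8, 12, 19] (1 swaps)
Total swaps: 4


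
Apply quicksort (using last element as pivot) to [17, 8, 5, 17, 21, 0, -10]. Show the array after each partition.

Partition 1: pivot=-10 at index 0 -> [-10, 8, 5, 17, 21, 0, 17]
Partition 2: pivot=17 at index 5 -> [-10, 8, 5, 17, 0, 17, 21]
Partition 3: pivot=0 at index 1 -> [-10, 0, 5, 17, 8, 17, 21]
Partition 4: pivot=8 at index 3 -> [-10, 0, 5, 8, 17, 17, 21]


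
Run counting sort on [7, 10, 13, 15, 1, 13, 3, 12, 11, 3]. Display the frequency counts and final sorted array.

Count array: [0, 1, 0, 2, 0, 0, 0, 1, 0, 0, 1, 1, 1, 2, 0, 1]
(count[i] = number of elements equal to i)
Cumulative count: [0, 1, 1, 3, 3, 3, 3, 4, 4, 4, 5, 6, 7, 9, 9, 10]
Sorted: [1, 3, 3, 7, 10, 11, 12, 13, 13, 15]


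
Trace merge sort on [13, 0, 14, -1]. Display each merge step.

Divide and conquer:
  Merge [13] + [0] -> [0, 13]
  Merge [14] + [-1] -> [-1, 14]
  Merge [0, 13] + [-1, 14] -> [-1, 0, 13, 14]


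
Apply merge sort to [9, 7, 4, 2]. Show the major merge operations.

Divide and conquer:
  Merge [9] + [7] -> [7, 9]
  Merge [4] + [2] -> [2, 4]
  Merge [7, 9] + [2, 4] -> [2, 4, 7, 9]


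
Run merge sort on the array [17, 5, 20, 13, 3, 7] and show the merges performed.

Divide and conquer:
  Merge [5] + [20] -> [5, 20]
  Merge [17] + [5, 20] -> [5, 17, 20]
  Merge [3] + [7] -> [3, 7]
  Merge [13] + [3, 7] -> [3, 7, 13]
  Merge [5, 17, 20] + [3, 7, 13] -> [3, 5, 7, 13, 17, 20]


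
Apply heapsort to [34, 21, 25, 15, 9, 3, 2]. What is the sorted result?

Build heap: [34, 21, 25, 15, 9, 3, 2]
Extract 34: [25, 21, 3, 15, 9, 2, 34]
Extract 25: [21, 15, 3, 2, 9, 25, 34]
Extract 21: [15, 9, 3, 2, 21, 25, 34]
Extract 15: [9, 2, 3, 15, 21, 25, 34]
Extract 9: [3, 2, 9, 15, 21, 25, 34]
Extract 3: [2, 3, 9, 15, 21, 25, 34]


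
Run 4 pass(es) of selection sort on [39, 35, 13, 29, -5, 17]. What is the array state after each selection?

Pass 1: Select minimum -5 at index 4, swap -> [-5, 35, 13, 29, 39, 17]
Pass 2: Select minimum 13 at index 2, swap -> [-5, 13, 35, 29, 39, 17]
Pass 3: Select minimum 17 at index 5, swap -> [-5, 13, 17, 29, 39, 35]
Pass 4: Select minimum 29 at index 3, swap -> [-5, 13, 17, 29, 39, 35]


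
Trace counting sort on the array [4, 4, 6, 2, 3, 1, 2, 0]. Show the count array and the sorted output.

Count array: [1, 1, 2, 1, 2, 0, 1]
(count[i] = number of elements equal to i)
Cumulative count: [1, 2, 4, 5, 7, 7, 8]
Sorted: [0, 1, 2, 2, 3, 4, 4, 6]


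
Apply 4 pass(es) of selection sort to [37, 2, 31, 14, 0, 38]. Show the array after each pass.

Pass 1: Select minimum 0 at index 4, swap -> [0, 2, 31, 14, 37, 38]
Pass 2: Select minimum 2 at index 1, swap -> [0, 2, 31, 14, 37, 38]
Pass 3: Select minimum 14 at index 3, swap -> [0, 2, 14, 31, 37, 38]
Pass 4: Select minimum 31 at index 3, swap -> [0, 2, 14, 31, 37, 38]


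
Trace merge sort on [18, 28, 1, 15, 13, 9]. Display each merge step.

Divide and conquer:
  Merge [28] + [1] -> [1, 28]
  Merge [18] + [1, 28] -> [1, 18, 28]
  Merge [13] + [9] -> [9, 13]
  Merge [15] + [9, 13] -> [9, 13, 15]
  Merge [1, 18, 28] + [9, 13, 15] -> [1, 9, 13, 15, 18, 28]


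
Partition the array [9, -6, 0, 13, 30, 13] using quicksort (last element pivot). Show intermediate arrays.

Partition 1: pivot=13 at index 4 -> [9, -6, 0, 13, 13, 30]
Partition 2: pivot=13 at index 3 -> [9, -6, 0, 13, 13, 30]
Partition 3: pivot=0 at index 1 -> [-6, 0, 9, 13, 13, 30]


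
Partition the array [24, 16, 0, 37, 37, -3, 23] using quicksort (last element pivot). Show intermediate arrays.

Partition 1: pivot=23 at index 3 -> [16, 0, -3, 23, 37, 24, 37]
Partition 2: pivot=-3 at index 0 -> [-3, 0, 16, 23, 37, 24, 37]
Partition 3: pivot=16 at index 2 -> [-3, 0, 16, 23, 37, 24, 37]
Partition 4: pivot=37 at index 6 -> [-3, 0, 16, 23, 37, 24, 37]
Partition 5: pivot=24 at index 4 -> [-3, 0, 16, 23, 24, 37, 37]


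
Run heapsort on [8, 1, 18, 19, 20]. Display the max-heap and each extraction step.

Build heap: [20, 19, 18, 8, 1]
Extract 20: [19, 8, 18, 1, 20]
Extract 19: [18, 8, 1, 19, 20]
Extract 18: [8, 1, 18, 19, 20]
Extract 8: [1, 8, 18, 19, 20]


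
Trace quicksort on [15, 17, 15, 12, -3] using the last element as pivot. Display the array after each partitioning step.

Partition 1: pivot=-3 at index 0 -> [-3, 17, 15, 12, 15]
Partition 2: pivot=15 at index 3 -> [-3, 15, 12, 15, 17]
Partition 3: pivot=12 at index 1 -> [-3, 12, 15, 15, 17]


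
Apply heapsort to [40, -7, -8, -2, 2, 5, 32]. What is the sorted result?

Build heap: [40, 2, 32, -2, -7, 5, -8]
Extract 40: [32, 2, 5, -2, -7, -8, 40]
Extract 32: [5, 2, -8, -2, -7, 32, 40]
Extract 5: [2, -2, -8, -7, 5, 32, 40]
Extract 2: [-2, -7, -8, 2, 5, 32, 40]
Extract -2: [-7, -8, -2, 2, 5, 32, 40]
Extract -7: [-8, -7, -2, 2, 5, 32, 40]


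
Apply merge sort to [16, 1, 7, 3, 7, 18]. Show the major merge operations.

Divide and conquer:
  Merge [1] + [7] -> [1, 7]
  Merge [16] + [1, 7] -> [1, 7, 16]
  Merge [7] + [18] -> [7, 18]
  Merge [3] + [7, 18] -> [3, 7, 18]
  Merge [1, 7, 16] + [3, 7, 18] -> [1, 3, 7, 7, 16, 18]


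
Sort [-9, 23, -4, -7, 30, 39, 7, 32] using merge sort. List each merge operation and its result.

Divide and conquer:
  Merge [-9] + [23] -> [-9, 23]
  Merge [-4] + [-7] -> [-7, -4]
  Merge [-9, 23] + [-7, -4] -> [-9, -7, -4, 23]
  Merge [30] + [39] -> [30, 39]
  Merge [7] + [32] -> [7, 32]
  Merge [30, 39] + [7, 32] -> [7, 30, 32, 39]
  Merge [-9, -7, -4, 23] + [7, 30, 32, 39] -> [-9, -7, -4, 7, 23, 30, 32, 39]


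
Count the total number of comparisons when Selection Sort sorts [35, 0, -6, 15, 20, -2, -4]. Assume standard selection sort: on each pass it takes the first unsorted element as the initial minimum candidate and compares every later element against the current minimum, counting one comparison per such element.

Pass 1: scan indices 1..6 for the minimum = 6 comparison(s); min is -6, place at index 0 -> [-6, 0, 35, 15, 20, -2, -4]
Pass 2: scan indices 2..6 for the minimum = 5 comparison(s); min is -4, place at index 1 -> [-6, -4, 35, 15, 20, -2, 0]
Pass 3: scan indices 3..6 for the minimum = 4 comparison(s); min is -2, place at index 2 -> [-6, -4, -2, 15, 20, 35, 0]
Pass 4: scan indices 4..6 for the minimum = 3 comparison(s); min is 0, place at index 3 -> [-6, -4, -2, 0, 20, 35, 15]
Pass 5: scan indices 5..6 for the minimum = 2 comparison(s); min is 15, place at index 4 -> [-6, -4, -2, 0, 15, 35, 20]
Pass 6: scan indices 6..6 for the minimum = 1 comparison(s); min is 20, place at index 5 -> [-6, -4, -2, 0, 15, 20, 35]
Selection sort always scans the whole unsorted suffix, so the count is (n-1) + (n-2) + ... + 1 = n(n-1)/2 = 7*6/2 = 21 regardless of the input order.
Total comparisons: 6 + 5 + 4 + 3 + 2 + 1 = 21


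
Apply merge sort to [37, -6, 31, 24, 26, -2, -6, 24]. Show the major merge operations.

Divide and conquer:
  Merge [37] + [-6] -> [-6, 37]
  Merge [31] + [24] -> [24, 31]
  Merge [-6, 37] + [24, 31] -> [-6, 24, 31, 37]
  Merge [26] + [-2] -> [-2, 26]
  Merge [-6] + [24] -> [-6, 24]
  Merge [-2, 26] + [-6, 24] -> [-6, -2, 24, 26]
  Merge [-6, 24, 31, 37] + [-6, -2, 24, 26] -> [-6, -6, -2, 24, 24, 26, 31, 37]


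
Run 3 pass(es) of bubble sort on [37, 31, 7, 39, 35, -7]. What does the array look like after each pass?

After pass 1: [31, 7, 37, 35, -7, 39] (4 swaps)
After pass 2: [7, 31, 35, -7, 37, 39] (3 swaps)
After pass 3: [7, 31, -7, 35, 37, 39] (1 swaps)
Total swaps: 8


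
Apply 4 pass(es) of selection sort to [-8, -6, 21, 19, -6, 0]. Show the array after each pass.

Pass 1: Select minimum -8 at index 0, swap -> [-8, -6, 21, 19, -6, 0]
Pass 2: Select minimum -6 at index 1, swap -> [-8, -6, 21, 19, -6, 0]
Pass 3: Select minimum -6 at index 4, swap -> [-8, -6, -6, 19, 21, 0]
Pass 4: Select minimum 0 at index 5, swap -> [-8, -6, -6, 0, 21, 19]


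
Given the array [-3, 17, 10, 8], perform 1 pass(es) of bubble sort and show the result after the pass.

After pass 1: [-3, 10, 8, 17] (2 swaps)
Total swaps: 2


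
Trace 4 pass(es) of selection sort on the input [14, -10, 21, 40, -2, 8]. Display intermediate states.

Pass 1: Select minimum -10 at index 1, swap -> [-10, 14, 21, 40, -2, 8]
Pass 2: Select minimum -2 at index 4, swap -> [-10, -2, 21, 40, 14, 8]
Pass 3: Select minimum 8 at index 5, swap -> [-10, -2, 8, 40, 14, 21]
Pass 4: Select minimum 14 at index 4, swap -> [-10, -2, 8, 14, 40, 21]


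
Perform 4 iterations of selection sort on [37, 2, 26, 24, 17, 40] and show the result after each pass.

Pass 1: Select minimum 2 at index 1, swap -> [2, 37, 26, 24, 17, 40]
Pass 2: Select minimum 17 at index 4, swap -> [2, 17, 26, 24, 37, 40]
Pass 3: Select minimum 24 at index 3, swap -> [2, 17, 24, 26, 37, 40]
Pass 4: Select minimum 26 at index 3, swap -> [2, 17, 24, 26, 37, 40]


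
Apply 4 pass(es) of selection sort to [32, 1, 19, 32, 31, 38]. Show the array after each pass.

Pass 1: Select minimum 1 at index 1, swap -> [1, 32, 19, 32, 31, 38]
Pass 2: Select minimum 19 at index 2, swap -> [1, 19, 32, 32, 31, 38]
Pass 3: Select minimum 31 at index 4, swap -> [1, 19, 31, 32, 32, 38]
Pass 4: Select minimum 32 at index 3, swap -> [1, 19, 31, 32, 32, 38]


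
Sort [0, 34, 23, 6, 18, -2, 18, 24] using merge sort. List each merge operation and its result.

Divide and conquer:
  Merge [0] + [34] -> [0, 34]
  Merge [23] + [6] -> [6, 23]
  Merge [0, 34] + [6, 23] -> [0, 6, 23, 34]
  Merge [18] + [-2] -> [-2, 18]
  Merge [18] + [24] -> [18, 24]
  Merge [-2, 18] + [18, 24] -> [-2, 18, 18, 24]
  Merge [0, 6, 23, 34] + [-2, 18, 18, 24] -> [-2, 0, 6, 18, 18, 23, 24, 34]


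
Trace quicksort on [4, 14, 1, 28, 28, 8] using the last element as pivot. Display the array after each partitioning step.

Partition 1: pivot=8 at index 2 -> [4, 1, 8, 28, 28, 14]
Partition 2: pivot=1 at index 0 -> [1, 4, 8, 28, 28, 14]
Partition 3: pivot=14 at index 3 -> [1, 4, 8, 14, 28, 28]
Partition 4: pivot=28 at index 5 -> [1, 4, 8, 14, 28, 28]


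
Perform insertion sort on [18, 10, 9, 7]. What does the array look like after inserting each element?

First element 18 is already 'sorted'
Insert 10: shifted 1 elements -> [10, 18, 9, 7]
Insert 9: shifted 2 elements -> [9, 10, 18, 7]
Insert 7: shifted 3 elements -> [7, 9, 10, 18]


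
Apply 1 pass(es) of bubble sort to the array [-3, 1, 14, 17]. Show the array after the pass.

After pass 1: [-3, 1, 14, 17] (0 swaps)
Total swaps: 0


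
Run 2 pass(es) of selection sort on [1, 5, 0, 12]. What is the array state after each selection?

Pass 1: Select minimum 0 at index 2, swap -> [0, 5, 1, 12]
Pass 2: Select minimum 1 at index 2, swap -> [0, 1, 5, 12]


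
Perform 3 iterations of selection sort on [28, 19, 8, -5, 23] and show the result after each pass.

Pass 1: Select minimum -5 at index 3, swap -> [-5, 19, 8, 28, 23]
Pass 2: Select minimum 8 at index 2, swap -> [-5, 8, 19, 28, 23]
Pass 3: Select minimum 19 at index 2, swap -> [-5, 8, 19, 28, 23]


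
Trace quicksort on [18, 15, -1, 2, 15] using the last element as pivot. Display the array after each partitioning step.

Partition 1: pivot=15 at index 3 -> [15, -1, 2, 15, 18]
Partition 2: pivot=2 at index 1 -> [-1, 2, 15, 15, 18]


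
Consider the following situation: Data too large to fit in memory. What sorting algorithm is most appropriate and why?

Best choice: External merge sort
Reason: Minimizes disk I/O by sequential reads/writes


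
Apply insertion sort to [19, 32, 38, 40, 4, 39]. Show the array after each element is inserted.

First element 19 is already 'sorted'
Insert 32: shifted 0 elements -> [19, 32, 38, 40, 4, 39]
Insert 38: shifted 0 elements -> [19, 32, 38, 40, 4, 39]
Insert 40: shifted 0 elements -> [19, 32, 38, 40, 4, 39]
Insert 4: shifted 4 elements -> [4, 19, 32, 38, 40, 39]
Insert 39: shifted 1 elements -> [4, 19, 32, 38, 39, 40]


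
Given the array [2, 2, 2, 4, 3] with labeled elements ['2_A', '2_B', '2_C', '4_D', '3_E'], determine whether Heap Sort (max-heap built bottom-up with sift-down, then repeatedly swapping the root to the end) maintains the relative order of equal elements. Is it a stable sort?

Trace Heap Sort on the labeled array (the key is the number; the letter only tracks identity):
  Build max-heap: [4_D, 3_E, 2_C, 2_B, 2_A]
  Swap root 4_D to index 4, re-heapify first 4 -> [3_E, 2_A, 2_C, 2_B, 4_D]
  Swap root 3_E to index 3, re-heapify first 3 -> [2_B, 2_A, 2_C, 3_E, 4_D]
  Swap root 2_B to index 2, re-heapify first 2 -> [2_C, 2_A, 2_B, 3_E, 4_D]
  Swap root 2_C to index 1, re-heapify first 1 -> [2_A, 2_C, 2_B, 3_E, 4_D]
Final order: [2_A, 2_C, 2_B, 3_E, 4_D]
Equal keys:
  value 2: originally 2_A, 2_B, 2_C; after sorting 2_A, 2_C, 2_B -> order changed
Equal keys were reordered, so Heap Sort is not stable: heap construction and root-to-end swaps move elements without regard to the original order of equal keys. (One such input is enough; an unstable sort may happen to preserve order on other inputs, but it gives no guarantee.)
Answer: Not stable


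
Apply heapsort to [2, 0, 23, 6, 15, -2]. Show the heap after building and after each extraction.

Build heap: [23, 15, 2, 6, 0, -2]
Extract 23: [15, 6, 2, -2, 0, 23]
Extract 15: [6, 0, 2, -2, 15, 23]
Extract 6: [2, 0, -2, 6, 15, 23]
Extract 2: [0, -2, 2, 6, 15, 23]
Extract 0: [-2, 0, 2, 6, 15, 23]


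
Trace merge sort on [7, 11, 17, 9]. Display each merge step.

Divide and conquer:
  Merge [7] + [11] -> [7, 11]
  Merge [17] + [9] -> [9, 17]
  Merge [7, 11] + [9, 17] -> [7, 9, 11, 17]


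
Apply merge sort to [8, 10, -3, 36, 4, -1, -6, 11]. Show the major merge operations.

Divide and conquer:
  Merge [8] + [10] -> [8, 10]
  Merge [-3] + [36] -> [-3, 36]
  Merge [8, 10] + [-3, 36] -> [-3, 8, 10, 36]
  Merge [4] + [-1] -> [-1, 4]
  Merge [-6] + [11] -> [-6, 11]
  Merge [-1, 4] + [-6, 11] -> [-6, -1, 4, 11]
  Merge [-3, 8, 10, 36] + [-6, -1, 4, 11] -> [-6, -3, -1, 4, 8, 10, 11, 36]


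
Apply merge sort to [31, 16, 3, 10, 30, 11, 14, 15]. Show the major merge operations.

Divide and conquer:
  Merge [31] + [16] -> [16, 31]
  Merge [3] + [10] -> [3, 10]
  Merge [16, 31] + [3, 10] -> [3, 10, 16, 31]
  Merge [30] + [11] -> [11, 30]
  Merge [14] + [15] -> [14, 15]
  Merge [11, 30] + [14, 15] -> [11, 14, 15, 30]
  Merge [3, 10, 16, 31] + [11, 14, 15, 30] -> [3, 10, 11, 14, 15, 16, 30, 31]


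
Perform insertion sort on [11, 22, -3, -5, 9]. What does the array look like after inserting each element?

First element 11 is already 'sorted'
Insert 22: shifted 0 elements -> [11, 22, -3, -5, 9]
Insert -3: shifted 2 elements -> [-3, 11, 22, -5, 9]
Insert -5: shifted 3 elements -> [-5, -3, 11, 22, 9]
Insert 9: shifted 2 elements -> [-5, -3, 9, 11, 22]


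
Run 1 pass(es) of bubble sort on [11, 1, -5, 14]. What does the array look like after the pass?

After pass 1: [1, -5, 11, 14] (2 swaps)
Total swaps: 2


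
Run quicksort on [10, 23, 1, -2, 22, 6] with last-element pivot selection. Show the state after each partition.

Partition 1: pivot=6 at index 2 -> [1, -2, 6, 23, 22, 10]
Partition 2: pivot=-2 at index 0 -> [-2, 1, 6, 23, 22, 10]
Partition 3: pivot=10 at index 3 -> [-2, 1, 6, 10, 22, 23]
Partition 4: pivot=23 at index 5 -> [-2, 1, 6, 10, 22, 23]


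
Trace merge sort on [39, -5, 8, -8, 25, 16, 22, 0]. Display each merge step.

Divide and conquer:
  Merge [39] + [-5] -> [-5, 39]
  Merge [8] + [-8] -> [-8, 8]
  Merge [-5, 39] + [-8, 8] -> [-8, -5, 8, 39]
  Merge [25] + [16] -> [16, 25]
  Merge [22] + [0] -> [0, 22]
  Merge [16, 25] + [0, 22] -> [0, 16, 22, 25]
  Merge [-8, -5, 8, 39] + [0, 16, 22, 25] -> [-8, -5, 0, 8, 16, 22, 25, 39]


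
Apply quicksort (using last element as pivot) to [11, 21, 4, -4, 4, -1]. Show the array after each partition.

Partition 1: pivot=-1 at index 1 -> [-4, -1, 4, 11, 4, 21]
Partition 2: pivot=21 at index 5 -> [-4, -1, 4, 11, 4, 21]
Partition 3: pivot=4 at index 3 -> [-4, -1, 4, 4, 11, 21]


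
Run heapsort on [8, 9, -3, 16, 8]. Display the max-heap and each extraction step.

Build heap: [16, 9, -3, 8, 8]
Extract 16: [9, 8, -3, 8, 16]
Extract 9: [8, 8, -3, 9, 16]
Extract 8: [8, -3, 8, 9, 16]
Extract 8: [-3, 8, 8, 9, 16]


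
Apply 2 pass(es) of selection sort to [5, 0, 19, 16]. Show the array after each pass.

Pass 1: Select minimum 0 at index 1, swap -> [0, 5, 19, 16]
Pass 2: Select minimum 5 at index 1, swap -> [0, 5, 19, 16]


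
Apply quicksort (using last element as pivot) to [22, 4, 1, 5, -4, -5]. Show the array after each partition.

Partition 1: pivot=-5 at index 0 -> [-5, 4, 1, 5, -4, 22]
Partition 2: pivot=22 at index 5 -> [-5, 4, 1, 5, -4, 22]
Partition 3: pivot=-4 at index 1 -> [-5, -4, 1, 5, 4, 22]
Partition 4: pivot=4 at index 3 -> [-5, -4, 1, 4, 5, 22]


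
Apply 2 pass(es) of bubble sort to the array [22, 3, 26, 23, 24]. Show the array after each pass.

After pass 1: [3, 22, 23, 24, 26] (3 swaps)
After pass 2: [3, 22, 23, 24, 26] (0 swaps)
Total swaps: 3


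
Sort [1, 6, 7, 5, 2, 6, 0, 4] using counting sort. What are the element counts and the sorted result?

Count array: [1, 1, 1, 0, 1, 1, 2, 1]
(count[i] = number of elements equal to i)
Cumulative count: [1, 2, 3, 3, 4, 5, 7, 8]
Sorted: [0, 1, 2, 4, 5, 6, 6, 7]


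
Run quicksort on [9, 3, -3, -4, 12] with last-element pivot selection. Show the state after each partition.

Partition 1: pivot=12 at index 4 -> [9, 3, -3, -4, 12]
Partition 2: pivot=-4 at index 0 -> [-4, 3, -3, 9, 12]
Partition 3: pivot=9 at index 3 -> [-4, 3, -3, 9, 12]
Partition 4: pivot=-3 at index 1 -> [-4, -3, 3, 9, 12]


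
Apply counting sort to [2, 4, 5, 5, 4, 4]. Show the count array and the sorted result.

Count array: [0, 0, 1, 0, 3, 2]
(count[i] = number of elements equal to i)
Cumulative count: [0, 0, 1, 1, 4, 6]
Sorted: [2, 4, 4, 4, 5, 5]


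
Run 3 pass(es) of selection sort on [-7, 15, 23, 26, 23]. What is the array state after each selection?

Pass 1: Select minimum -7 at index 0, swap -> [-7, 15, 23, 26, 23]
Pass 2: Select minimum 15 at index 1, swap -> [-7, 15, 23, 26, 23]
Pass 3: Select minimum 23 at index 2, swap -> [-7, 15, 23, 26, 23]


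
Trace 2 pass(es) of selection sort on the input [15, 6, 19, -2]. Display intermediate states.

Pass 1: Select minimum -2 at index 3, swap -> [-2, 6, 19, 15]
Pass 2: Select minimum 6 at index 1, swap -> [-2, 6, 19, 15]


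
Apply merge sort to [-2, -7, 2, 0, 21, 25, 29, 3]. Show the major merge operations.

Divide and conquer:
  Merge [-2] + [-7] -> [-7, -2]
  Merge [2] + [0] -> [0, 2]
  Merge [-7, -2] + [0, 2] -> [-7, -2, 0, 2]
  Merge [21] + [25] -> [21, 25]
  Merge [29] + [3] -> [3, 29]
  Merge [21, 25] + [3, 29] -> [3, 21, 25, 29]
  Merge [-7, -2, 0, 2] + [3, 21, 25, 29] -> [-7, -2, 0, 2, 3, 21, 25, 29]


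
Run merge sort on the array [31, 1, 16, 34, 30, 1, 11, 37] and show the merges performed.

Divide and conquer:
  Merge [31] + [1] -> [1, 31]
  Merge [16] + [34] -> [16, 34]
  Merge [1, 31] + [16, 34] -> [1, 16, 31, 34]
  Merge [30] + [1] -> [1, 30]
  Merge [11] + [37] -> [11, 37]
  Merge [1, 30] + [11, 37] -> [1, 11, 30, 37]
  Merge [1, 16, 31, 34] + [1, 11, 30, 37] -> [1, 1, 11, 16, 30, 31, 34, 37]


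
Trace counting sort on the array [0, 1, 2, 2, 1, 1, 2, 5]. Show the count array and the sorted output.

Count array: [1, 3, 3, 0, 0, 1]
(count[i] = number of elements equal to i)
Cumulative count: [1, 4, 7, 7, 7, 8]
Sorted: [0, 1, 1, 1, 2, 2, 2, 5]


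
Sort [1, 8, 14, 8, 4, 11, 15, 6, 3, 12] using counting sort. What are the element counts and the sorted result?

Count array: [0, 1, 0, 1, 1, 0, 1, 0, 2, 0, 0, 1, 1, 0, 1, 1]
(count[i] = number of elements equal to i)
Cumulative count: [0, 1, 1, 2, 3, 3, 4, 4, 6, 6, 6, 7, 8, 8, 9, 10]
Sorted: [1, 3, 4, 6, 8, 8, 11, 12, 14, 15]


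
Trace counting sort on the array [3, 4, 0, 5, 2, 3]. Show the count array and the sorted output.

Count array: [1, 0, 1, 2, 1, 1]
(count[i] = number of elements equal to i)
Cumulative count: [1, 1, 2, 4, 5, 6]
Sorted: [0, 2, 3, 3, 4, 5]


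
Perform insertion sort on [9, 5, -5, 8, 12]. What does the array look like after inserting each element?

First element 9 is already 'sorted'
Insert 5: shifted 1 elements -> [5, 9, -5, 8, 12]
Insert -5: shifted 2 elements -> [-5, 5, 9, 8, 12]
Insert 8: shifted 1 elements -> [-5, 5, 8, 9, 12]
Insert 12: shifted 0 elements -> [-5, 5, 8, 9, 12]


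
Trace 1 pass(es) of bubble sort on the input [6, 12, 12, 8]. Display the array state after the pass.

After pass 1: [6, 12, 8, 12] (1 swaps)
Total swaps: 1


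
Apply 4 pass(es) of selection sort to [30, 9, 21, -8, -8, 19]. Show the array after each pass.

Pass 1: Select minimum -8 at index 3, swap -> [-8, 9, 21, 30, -8, 19]
Pass 2: Select minimum -8 at index 4, swap -> [-8, -8, 21, 30, 9, 19]
Pass 3: Select minimum 9 at index 4, swap -> [-8, -8, 9, 30, 21, 19]
Pass 4: Select minimum 19 at index 5, swap -> [-8, -8, 9, 19, 21, 30]


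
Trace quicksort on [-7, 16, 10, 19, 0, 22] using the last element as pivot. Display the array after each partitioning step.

Partition 1: pivot=22 at index 5 -> [-7, 16, 10, 19, 0, 22]
Partition 2: pivot=0 at index 1 -> [-7, 0, 10, 19, 16, 22]
Partition 3: pivot=16 at index 3 -> [-7, 0, 10, 16, 19, 22]


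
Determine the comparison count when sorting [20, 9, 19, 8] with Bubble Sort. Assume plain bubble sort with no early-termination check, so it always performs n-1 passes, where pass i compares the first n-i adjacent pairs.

Pass 1: compare adjacent pairs (0,1)..(2,3) = 3 comparison(s), 3 swap(s) -> [9, 19, 8, 20]
Pass 2: compare adjacent pairs (0,1)..(1,2) = 2 comparison(s), 1 swap(s) -> [9, 8, 19, 20]
Pass 3: compare adjacent pairs (0,1)..(0,1) = 1 comparison(s), 1 swap(s) -> [8, 9, 19, 20]
Total comparisons: 3 + 2 + 1 = 6


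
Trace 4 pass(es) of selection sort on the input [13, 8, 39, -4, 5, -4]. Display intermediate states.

Pass 1: Select minimum -4 at index 3, swap -> [-4, 8, 39, 13, 5, -4]
Pass 2: Select minimum -4 at index 5, swap -> [-4, -4, 39, 13, 5, 8]
Pass 3: Select minimum 5 at index 4, swap -> [-4, -4, 5, 13, 39, 8]
Pass 4: Select minimum 8 at index 5, swap -> [-4, -4, 5, 8, 39, 13]


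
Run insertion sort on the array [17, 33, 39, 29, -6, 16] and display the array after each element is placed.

First element 17 is already 'sorted'
Insert 33: shifted 0 elements -> [17, 33, 39, 29, -6, 16]
Insert 39: shifted 0 elements -> [17, 33, 39, 29, -6, 16]
Insert 29: shifted 2 elements -> [17, 29, 33, 39, -6, 16]
Insert -6: shifted 4 elements -> [-6, 17, 29, 33, 39, 16]
Insert 16: shifted 4 elements -> [-6, 16, 17, 29, 33, 39]


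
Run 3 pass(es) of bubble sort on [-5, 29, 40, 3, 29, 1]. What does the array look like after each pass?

After pass 1: [-5, 29, 3, 29, 1, 40] (3 swaps)
After pass 2: [-5, 3, 29, 1, 29, 40] (2 swaps)
After pass 3: [-5, 3, 1, 29, 29, 40] (1 swaps)
Total swaps: 6


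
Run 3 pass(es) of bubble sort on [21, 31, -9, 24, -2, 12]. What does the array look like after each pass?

After pass 1: [21, -9, 24, -2, 12, 31] (4 swaps)
After pass 2: [-9, 21, -2, 12, 24, 31] (3 swaps)
After pass 3: [-9, -2, 12, 21, 24, 31] (2 swaps)
Total swaps: 9


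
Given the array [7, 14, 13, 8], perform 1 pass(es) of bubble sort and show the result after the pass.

After pass 1: [7, 13, 8, 14] (2 swaps)
Total swaps: 2


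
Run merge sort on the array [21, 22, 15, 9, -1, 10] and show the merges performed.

Divide and conquer:
  Merge [22] + [15] -> [15, 22]
  Merge [21] + [15, 22] -> [15, 21, 22]
  Merge [-1] + [10] -> [-1, 10]
  Merge [9] + [-1, 10] -> [-1, 9, 10]
  Merge [15, 21, 22] + [-1, 9, 10] -> [-1, 9, 10, 15, 21, 22]


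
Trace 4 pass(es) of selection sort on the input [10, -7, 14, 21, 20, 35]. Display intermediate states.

Pass 1: Select minimum -7 at index 1, swap -> [-7, 10, 14, 21, 20, 35]
Pass 2: Select minimum 10 at index 1, swap -> [-7, 10, 14, 21, 20, 35]
Pass 3: Select minimum 14 at index 2, swap -> [-7, 10, 14, 21, 20, 35]
Pass 4: Select minimum 20 at index 4, swap -> [-7, 10, 14, 20, 21, 35]


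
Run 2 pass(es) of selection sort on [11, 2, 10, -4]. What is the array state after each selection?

Pass 1: Select minimum -4 at index 3, swap -> [-4, 2, 10, 11]
Pass 2: Select minimum 2 at index 1, swap -> [-4, 2, 10, 11]


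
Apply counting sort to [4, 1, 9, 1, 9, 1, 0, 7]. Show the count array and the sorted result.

Count array: [1, 3, 0, 0, 1, 0, 0, 1, 0, 2]
(count[i] = number of elements equal to i)
Cumulative count: [1, 4, 4, 4, 5, 5, 5, 6, 6, 8]
Sorted: [0, 1, 1, 1, 4, 7, 9, 9]


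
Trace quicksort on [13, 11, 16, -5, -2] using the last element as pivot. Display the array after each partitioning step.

Partition 1: pivot=-2 at index 1 -> [-5, -2, 16, 13, 11]
Partition 2: pivot=11 at index 2 -> [-5, -2, 11, 13, 16]
Partition 3: pivot=16 at index 4 -> [-5, -2, 11, 13, 16]


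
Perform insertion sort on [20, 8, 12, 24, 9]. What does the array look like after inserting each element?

First element 20 is already 'sorted'
Insert 8: shifted 1 elements -> [8, 20, 12, 24, 9]
Insert 12: shifted 1 elements -> [8, 12, 20, 24, 9]
Insert 24: shifted 0 elements -> [8, 12, 20, 24, 9]
Insert 9: shifted 3 elements -> [8, 9, 12, 20, 24]


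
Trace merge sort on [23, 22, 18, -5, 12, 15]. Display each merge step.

Divide and conquer:
  Merge [22] + [18] -> [18, 22]
  Merge [23] + [18, 22] -> [18, 22, 23]
  Merge [12] + [15] -> [12, 15]
  Merge [-5] + [12, 15] -> [-5, 12, 15]
  Merge [18, 22, 23] + [-5, 12, 15] -> [-5, 12, 15, 18, 22, 23]


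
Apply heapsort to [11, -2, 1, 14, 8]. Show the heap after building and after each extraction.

Build heap: [14, 11, 1, -2, 8]
Extract 14: [11, 8, 1, -2, 14]
Extract 11: [8, -2, 1, 11, 14]
Extract 8: [1, -2, 8, 11, 14]
Extract 1: [-2, 1, 8, 11, 14]


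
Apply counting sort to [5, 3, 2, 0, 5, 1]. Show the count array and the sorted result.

Count array: [1, 1, 1, 1, 0, 2]
(count[i] = number of elements equal to i)
Cumulative count: [1, 2, 3, 4, 4, 6]
Sorted: [0, 1, 2, 3, 5, 5]


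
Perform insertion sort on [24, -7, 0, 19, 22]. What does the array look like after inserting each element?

First element 24 is already 'sorted'
Insert -7: shifted 1 elements -> [-7, 24, 0, 19, 22]
Insert 0: shifted 1 elements -> [-7, 0, 24, 19, 22]
Insert 19: shifted 1 elements -> [-7, 0, 19, 24, 22]
Insert 22: shifted 1 elements -> [-7, 0, 19, 22, 24]


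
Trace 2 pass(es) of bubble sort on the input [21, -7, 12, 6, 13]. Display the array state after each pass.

After pass 1: [-7, 12, 6, 13, 21] (4 swaps)
After pass 2: [-7, 6, 12, 13, 21] (1 swaps)
Total swaps: 5


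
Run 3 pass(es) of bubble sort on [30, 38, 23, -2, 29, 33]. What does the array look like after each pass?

After pass 1: [30, 23, -2, 29, 33, 38] (4 swaps)
After pass 2: [23, -2, 29, 30, 33, 38] (3 swaps)
After pass 3: [-2, 23, 29, 30, 33, 38] (1 swaps)
Total swaps: 8


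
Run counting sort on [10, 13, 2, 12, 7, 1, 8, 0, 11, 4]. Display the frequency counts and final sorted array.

Count array: [1, 1, 1, 0, 1, 0, 0, 1, 1, 0, 1, 1, 1, 1]
(count[i] = number of elements equal to i)
Cumulative count: [1, 2, 3, 3, 4, 4, 4, 5, 6, 6, 7, 8, 9, 10]
Sorted: [0, 1, 2, 4, 7, 8, 10, 11, 12, 13]


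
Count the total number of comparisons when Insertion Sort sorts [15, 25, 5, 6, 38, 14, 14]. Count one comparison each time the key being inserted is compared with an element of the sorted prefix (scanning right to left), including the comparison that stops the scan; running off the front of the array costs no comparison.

Insert 25: 15 <= 25 (stop) = 1 comparison(s) -> [15, 25, 5, 6, 38, 14, 14]
Insert 5: 25 > 5 (shift), 15 > 5 (shift), reached front = 2 comparison(s) -> [5, 15, 25, 6, 38, 14, 14]
Insert 6: 25 > 6 (shift), 15 > 6 (shift), 5 <= 6 (stop) = 3 comparison(s) -> [5, 6, 15, 25, 38, 14, 14]
Insert 38: 25 <= 38 (stop) = 1 comparison(s) -> [5, 6, 15, 25, 38, 14, 14]
Insert 14: 38 > 14 (shift), 25 > 14 (shift), 15 > 14 (shift), 6 <= 14 (stop) = 4 comparison(s) -> [5, 6, 14, 15, 25, 38, 14]
Insert 14: 38 > 14 (shift), 25 > 14 (shift), 15 > 14 (shift), 14 <= 14 (stop) = 4 comparison(s) -> [5, 6, 14, 14, 15, 25, 38]
Total comparisons: 1 + 2 + 3 + 1 + 4 + 4 = 15


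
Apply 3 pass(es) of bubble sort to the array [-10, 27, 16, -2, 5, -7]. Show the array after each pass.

After pass 1: [-10, 16, -2, 5, -7, 27] (4 swaps)
After pass 2: [-10, -2, 5, -7, 16, 27] (3 swaps)
After pass 3: [-10, -2, -7, 5, 16, 27] (1 swaps)
Total swaps: 8


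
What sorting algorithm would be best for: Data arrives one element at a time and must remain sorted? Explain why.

Best choice: Insertion sort
Reason: Insertion sort naturally handles online/streaming input by inserting each new element into sorted position


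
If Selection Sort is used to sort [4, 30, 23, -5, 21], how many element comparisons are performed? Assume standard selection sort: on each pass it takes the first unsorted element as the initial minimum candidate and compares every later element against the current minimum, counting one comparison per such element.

Pass 1: scan indices 1..4 for the minimum = 4 comparison(s); min is -5, place at index 0 -> [-5, 30, 23, 4, 21]
Pass 2: scan indices 2..4 for the minimum = 3 comparison(s); min is 4, place at index 1 -> [-5, 4, 23, 30, 21]
Pass 3: scan indices 3..4 for the minimum = 2 comparison(s); min is 21, place at index 2 -> [-5, 4, 21, 30, 23]
Pass 4: scan indices 4..4 for the minimum = 1 comparison(s); min is 23, place at index 3 -> [-5, 4, 21, 23, 30]
Selection sort always scans the whole unsorted suffix, so the count is (n-1) + (n-2) + ... + 1 = n(n-1)/2 = 5*4/2 = 10 regardless of the input order.
Total comparisons: 4 + 3 + 2 + 1 = 10


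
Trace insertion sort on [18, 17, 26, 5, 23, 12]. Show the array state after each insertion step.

First element 18 is already 'sorted'
Insert 17: shifted 1 elements -> [17, 18, 26, 5, 23, 12]
Insert 26: shifted 0 elements -> [17, 18, 26, 5, 23, 12]
Insert 5: shifted 3 elements -> [5, 17, 18, 26, 23, 12]
Insert 23: shifted 1 elements -> [5, 17, 18, 23, 26, 12]
Insert 12: shifted 4 elements -> [5, 12, 17, 18, 23, 26]


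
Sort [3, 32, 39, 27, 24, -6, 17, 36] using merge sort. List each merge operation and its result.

Divide and conquer:
  Merge [3] + [32] -> [3, 32]
  Merge [39] + [27] -> [27, 39]
  Merge [3, 32] + [27, 39] -> [3, 27, 32, 39]
  Merge [24] + [-6] -> [-6, 24]
  Merge [17] + [36] -> [17, 36]
  Merge [-6, 24] + [17, 36] -> [-6, 17, 24, 36]
  Merge [3, 27, 32, 39] + [-6, 17, 24, 36] -> [-6, 3, 17, 24, 27, 32, 36, 39]


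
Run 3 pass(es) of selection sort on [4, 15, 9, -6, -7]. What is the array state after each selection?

Pass 1: Select minimum -7 at index 4, swap -> [-7, 15, 9, -6, 4]
Pass 2: Select minimum -6 at index 3, swap -> [-7, -6, 9, 15, 4]
Pass 3: Select minimum 4 at index 4, swap -> [-7, -6, 4, 15, 9]


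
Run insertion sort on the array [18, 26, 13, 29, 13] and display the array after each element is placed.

First element 18 is already 'sorted'
Insert 26: shifted 0 elements -> [18, 26, 13, 29, 13]
Insert 13: shifted 2 elements -> [13, 18, 26, 29, 13]
Insert 29: shifted 0 elements -> [13, 18, 26, 29, 13]
Insert 13: shifted 3 elements -> [13, 13, 18, 26, 29]


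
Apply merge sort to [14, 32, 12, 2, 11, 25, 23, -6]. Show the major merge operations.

Divide and conquer:
  Merge [14] + [32] -> [14, 32]
  Merge [12] + [2] -> [2, 12]
  Merge [14, 32] + [2, 12] -> [2, 12, 14, 32]
  Merge [11] + [25] -> [11, 25]
  Merge [23] + [-6] -> [-6, 23]
  Merge [11, 25] + [-6, 23] -> [-6, 11, 23, 25]
  Merge [2, 12, 14, 32] + [-6, 11, 23, 25] -> [-6, 2, 11, 12, 14, 23, 25, 32]


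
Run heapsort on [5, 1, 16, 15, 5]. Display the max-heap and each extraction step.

Build heap: [16, 15, 5, 1, 5]
Extract 16: [15, 5, 5, 1, 16]
Extract 15: [5, 1, 5, 15, 16]
Extract 5: [5, 1, 5, 15, 16]
Extract 5: [1, 5, 5, 15, 16]


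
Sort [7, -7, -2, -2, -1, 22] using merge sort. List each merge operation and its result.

Divide and conquer:
  Merge [-7] + [-2] -> [-7, -2]
  Merge [7] + [-7, -2] -> [-7, -2, 7]
  Merge [-1] + [22] -> [-1, 22]
  Merge [-2] + [-1, 22] -> [-2, -1, 22]
  Merge [-7, -2, 7] + [-2, -1, 22] -> [-7, -2, -2, -1, 7, 22]


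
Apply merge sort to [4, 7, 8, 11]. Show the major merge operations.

Divide and conquer:
  Merge [4] + [7] -> [4, 7]
  Merge [8] + [11] -> [8, 11]
  Merge [4, 7] + [8, 11] -> [4, 7, 8, 11]


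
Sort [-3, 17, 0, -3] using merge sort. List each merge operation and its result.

Divide and conquer:
  Merge [-3] + [17] -> [-3, 17]
  Merge [0] + [-3] -> [-3, 0]
  Merge [-3, 17] + [-3, 0] -> [-3, -3, 0, 17]


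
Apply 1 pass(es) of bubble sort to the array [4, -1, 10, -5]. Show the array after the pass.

After pass 1: [-1, 4, -5, 10] (2 swaps)
Total swaps: 2


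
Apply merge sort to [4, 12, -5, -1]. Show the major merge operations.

Divide and conquer:
  Merge [4] + [12] -> [4, 12]
  Merge [-5] + [-1] -> [-5, -1]
  Merge [4, 12] + [-5, -1] -> [-5, -1, 4, 12]


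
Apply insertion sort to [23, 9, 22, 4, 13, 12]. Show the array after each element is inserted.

First element 23 is already 'sorted'
Insert 9: shifted 1 elements -> [9, 23, 22, 4, 13, 12]
Insert 22: shifted 1 elements -> [9, 22, 23, 4, 13, 12]
Insert 4: shifted 3 elements -> [4, 9, 22, 23, 13, 12]
Insert 13: shifted 2 elements -> [4, 9, 13, 22, 23, 12]
Insert 12: shifted 3 elements -> [4, 9, 12, 13, 22, 23]


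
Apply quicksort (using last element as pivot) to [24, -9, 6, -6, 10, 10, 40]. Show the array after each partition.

Partition 1: pivot=40 at index 6 -> [24, -9, 6, -6, 10, 10, 40]
Partition 2: pivot=10 at index 4 -> [-9, 6, -6, 10, 10, 24, 40]
Partition 3: pivot=10 at index 3 -> [-9, 6, -6, 10, 10, 24, 40]
Partition 4: pivot=-6 at index 1 -> [-9, -6, 6, 10, 10, 24, 40]


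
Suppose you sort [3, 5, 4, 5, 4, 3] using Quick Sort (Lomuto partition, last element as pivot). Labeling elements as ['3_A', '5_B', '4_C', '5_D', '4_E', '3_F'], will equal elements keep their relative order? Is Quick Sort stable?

Trace Quick Sort on the labeled array (the key is the number; the letter only tracks identity):
  Partition indices 0..5 around pivot 3_F -> [3_A, 3_F, 4_C, 5_D, 4_E, 5_B]
  Partition indices 2..5 around pivot 5_B -> [3_A, 3_F, 4_C, 5_D, 4_E, 5_B]
  Partition indices 2..4 around pivot 4_E -> [3_A, 3_F, 4_C, 4_E, 5_D, 5_B]
Final order: [3_A, 3_F, 4_C, 4_E, 5_D, 5_B]
Equal keys:
  value 3: originally 3_A, 3_F; after sorting 3_A, 3_F -> order preserved
  value 4: originally 4_C, 4_E; after sorting 4_C, 4_E -> order preserved
  value 5: originally 5_B, 5_D; after sorting 5_D, 5_B -> order changed
Equal keys were reordered, so Quick Sort is not stable: partition swaps elements across long distances and can reorder equal keys. (One such input is enough; an unstable sort may happen to preserve order on other inputs, but it gives no guarantee.)
Answer: Not stable


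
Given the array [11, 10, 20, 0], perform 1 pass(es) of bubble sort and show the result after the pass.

After pass 1: [10, 11, 0, 20] (2 swaps)
Total swaps: 2


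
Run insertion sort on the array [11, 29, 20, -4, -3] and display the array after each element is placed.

First element 11 is already 'sorted'
Insert 29: shifted 0 elements -> [11, 29, 20, -4, -3]
Insert 20: shifted 1 elements -> [11, 20, 29, -4, -3]
Insert -4: shifted 3 elements -> [-4, 11, 20, 29, -3]
Insert -3: shifted 3 elements -> [-4, -3, 11, 20, 29]


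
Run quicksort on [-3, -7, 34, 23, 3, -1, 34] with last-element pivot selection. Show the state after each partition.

Partition 1: pivot=34 at index 6 -> [-3, -7, 34, 23, 3, -1, 34]
Partition 2: pivot=-1 at index 2 -> [-3, -7, -1, 23, 3, 34, 34]
Partition 3: pivot=-7 at index 0 -> [-7, -3, -1, 23, 3, 34, 34]
Partition 4: pivot=34 at index 5 -> [-7, -3, -1, 23, 3, 34, 34]
Partition 5: pivot=3 at index 3 -> [-7, -3, -1, 3, 23, 34, 34]
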